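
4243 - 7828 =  - 3585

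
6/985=6/985 = 0.01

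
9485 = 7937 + 1548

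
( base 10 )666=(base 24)13I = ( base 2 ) 1010011010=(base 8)1232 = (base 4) 22122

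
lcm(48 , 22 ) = 528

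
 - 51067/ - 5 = 10213+2/5 =10213.40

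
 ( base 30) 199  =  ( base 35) XO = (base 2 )10010011011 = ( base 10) 1179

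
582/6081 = 194/2027 = 0.10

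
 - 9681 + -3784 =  - 13465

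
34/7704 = 17/3852 = 0.00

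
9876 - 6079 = 3797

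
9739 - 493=9246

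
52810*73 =3855130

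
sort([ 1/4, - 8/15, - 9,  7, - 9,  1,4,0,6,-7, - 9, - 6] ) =[ - 9, - 9, -9, - 7,-6, -8/15, 0,1/4,1,4,6, 7]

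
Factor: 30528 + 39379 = 53^1* 1319^1 = 69907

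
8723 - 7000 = 1723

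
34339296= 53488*642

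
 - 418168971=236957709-655126680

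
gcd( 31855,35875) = 5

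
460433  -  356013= 104420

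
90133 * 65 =5858645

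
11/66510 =11/66510 = 0.00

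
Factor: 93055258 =2^1*29^1*401^1 *4001^1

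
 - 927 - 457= - 1384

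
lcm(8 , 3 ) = 24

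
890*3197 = 2845330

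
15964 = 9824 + 6140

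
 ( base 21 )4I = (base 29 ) 3f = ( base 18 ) 5c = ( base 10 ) 102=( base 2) 1100110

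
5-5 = 0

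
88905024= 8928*9958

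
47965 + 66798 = 114763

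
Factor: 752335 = 5^1 * 17^1*53^1*167^1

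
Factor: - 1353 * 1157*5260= - 2^2 * 3^1 * 5^1*11^1 * 13^1*41^1*89^1 * 263^1= - 8234114460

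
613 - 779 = -166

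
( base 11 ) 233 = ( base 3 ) 101022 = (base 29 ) 9h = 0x116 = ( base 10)278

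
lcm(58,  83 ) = 4814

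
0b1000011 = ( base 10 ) 67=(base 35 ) 1W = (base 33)21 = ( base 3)2111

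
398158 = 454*877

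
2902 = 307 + 2595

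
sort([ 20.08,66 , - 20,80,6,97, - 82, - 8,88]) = [-82, - 20,-8,6,20.08,66, 80,  88,97] 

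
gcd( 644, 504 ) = 28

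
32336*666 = 21535776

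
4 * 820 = 3280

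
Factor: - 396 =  - 2^2*3^2*11^1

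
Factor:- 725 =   -  5^2 *29^1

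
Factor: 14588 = 2^2 * 7^1*521^1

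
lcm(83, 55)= 4565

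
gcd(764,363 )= 1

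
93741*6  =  562446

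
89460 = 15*5964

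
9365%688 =421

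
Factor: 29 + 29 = 58=2^1*29^1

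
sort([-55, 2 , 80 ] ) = [-55 , 2, 80]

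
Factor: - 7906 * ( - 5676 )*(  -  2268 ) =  - 101775266208 = -2^5*3^5 * 7^1*11^1*43^1*59^1*67^1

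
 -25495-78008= -103503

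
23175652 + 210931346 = 234106998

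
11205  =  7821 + 3384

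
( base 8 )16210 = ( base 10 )7304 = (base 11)5540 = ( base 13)342b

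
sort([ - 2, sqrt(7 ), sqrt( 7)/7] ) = [ - 2,sqrt ( 7 ) /7, sqrt ( 7)] 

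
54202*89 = 4823978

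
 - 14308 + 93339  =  79031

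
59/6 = 9 + 5/6 = 9.83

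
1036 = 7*148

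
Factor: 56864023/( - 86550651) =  - 3^(-2 ) * 11^( - 1 )* 59^1  *379^1*2543^1 *874249^( - 1 ) 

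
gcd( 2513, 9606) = 1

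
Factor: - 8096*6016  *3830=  - 2^13*5^1*11^1*23^1*47^1*383^1= - 186542202880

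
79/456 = 79/456= 0.17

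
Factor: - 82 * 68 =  - 5576 = - 2^3 * 17^1*41^1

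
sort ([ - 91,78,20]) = [-91,20, 78]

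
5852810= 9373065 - 3520255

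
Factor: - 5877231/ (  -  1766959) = 3^1 *167^1* 499^ ( - 1) * 3541^( - 1 ) * 11731^1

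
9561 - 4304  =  5257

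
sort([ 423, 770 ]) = [423,770]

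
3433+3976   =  7409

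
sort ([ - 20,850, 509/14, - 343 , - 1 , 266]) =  [-343, - 20,  -  1, 509/14, 266 , 850]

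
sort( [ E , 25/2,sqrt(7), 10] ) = [sqrt (7),E,  10,25/2 ] 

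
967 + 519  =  1486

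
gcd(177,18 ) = 3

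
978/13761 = 326/4587=0.07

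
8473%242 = 3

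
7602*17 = 129234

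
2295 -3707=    - 1412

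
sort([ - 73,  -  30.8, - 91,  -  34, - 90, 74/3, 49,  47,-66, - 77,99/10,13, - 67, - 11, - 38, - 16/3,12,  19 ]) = [ - 91, - 90 , - 77, - 73, - 67, - 66,-38, -34,-30.8, - 11,-16/3,99/10,12, 13, 19,74/3,47,49]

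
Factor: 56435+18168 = 61^1*1223^1  =  74603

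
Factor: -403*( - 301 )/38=2^(-1)*7^1*13^1*19^(-1)*31^1*43^1  =  121303/38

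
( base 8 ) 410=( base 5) 2024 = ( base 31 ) 8G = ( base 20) D4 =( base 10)264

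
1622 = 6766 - 5144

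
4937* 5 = 24685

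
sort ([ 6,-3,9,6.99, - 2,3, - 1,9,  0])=[-3, - 2, - 1,0,3,6,6.99, 9, 9] 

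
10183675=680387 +9503288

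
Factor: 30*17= 2^1 * 3^1*5^1 * 17^1 = 510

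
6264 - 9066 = - 2802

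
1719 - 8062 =- 6343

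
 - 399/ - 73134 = 133/24378 = 0.01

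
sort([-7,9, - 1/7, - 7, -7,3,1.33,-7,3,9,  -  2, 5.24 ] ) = [ - 7, - 7, - 7, - 7, - 2, - 1/7 , 1.33, 3,3,  5.24,9,9 ] 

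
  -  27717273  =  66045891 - 93763164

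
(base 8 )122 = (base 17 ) 4e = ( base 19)46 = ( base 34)2e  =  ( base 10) 82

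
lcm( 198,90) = 990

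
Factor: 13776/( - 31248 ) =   -  41/93 = - 3^( - 1)*31^( - 1 )*41^1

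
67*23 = 1541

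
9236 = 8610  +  626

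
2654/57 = 2654/57 = 46.56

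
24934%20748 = 4186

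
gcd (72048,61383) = 237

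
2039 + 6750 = 8789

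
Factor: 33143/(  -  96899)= -131/383 = - 131^1*383^( - 1)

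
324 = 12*27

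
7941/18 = 2647/6 = 441.17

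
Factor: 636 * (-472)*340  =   - 102065280 = - 2^7 * 3^1*5^1 * 17^1 * 53^1* 59^1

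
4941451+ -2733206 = 2208245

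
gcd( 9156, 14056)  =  28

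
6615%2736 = 1143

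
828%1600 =828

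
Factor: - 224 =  - 2^5*7^1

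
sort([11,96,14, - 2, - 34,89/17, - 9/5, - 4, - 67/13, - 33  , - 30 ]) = [ - 34, - 33, - 30,-67/13 ,  -  4, -2,  -  9/5, 89/17,11, 14, 96]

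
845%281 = 2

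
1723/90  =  1723/90 = 19.14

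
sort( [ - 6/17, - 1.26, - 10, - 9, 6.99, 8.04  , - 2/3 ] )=[ - 10, - 9, - 1.26,- 2/3, - 6/17, 6.99, 8.04] 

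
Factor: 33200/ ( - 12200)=-166/61 =- 2^1*61^ (-1)*83^1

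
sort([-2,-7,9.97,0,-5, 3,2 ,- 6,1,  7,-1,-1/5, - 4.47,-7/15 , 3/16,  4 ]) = [-7, - 6, - 5,-4.47, - 2, - 1,  -  7/15, - 1/5,0,3/16,1 , 2,3, 4, 7,9.97 ]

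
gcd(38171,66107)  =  1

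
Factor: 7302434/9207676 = 3651217/4603838 = 2^(-1 )*17^( - 1)*43^( - 1)*47^( - 1 )*67^( - 1)*3651217^1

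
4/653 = 4/653 = 0.01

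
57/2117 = 57/2117 = 0.03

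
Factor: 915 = 3^1*5^1* 61^1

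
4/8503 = 4/8503 =0.00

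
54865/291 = 54865/291 = 188.54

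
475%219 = 37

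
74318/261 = 284 + 194/261 = 284.74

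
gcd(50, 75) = 25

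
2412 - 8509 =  - 6097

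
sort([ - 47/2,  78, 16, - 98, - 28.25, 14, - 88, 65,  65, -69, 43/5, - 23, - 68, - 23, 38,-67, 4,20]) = [ - 98, - 88, - 69, - 68 , - 67, - 28.25, - 47/2,-23,-23, 4,43/5, 14, 16, 20,38, 65,65,78] 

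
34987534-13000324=21987210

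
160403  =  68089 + 92314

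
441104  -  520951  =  -79847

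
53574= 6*8929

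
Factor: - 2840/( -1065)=8/3 = 2^3 *3^( - 1) 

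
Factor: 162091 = 162091^1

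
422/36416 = 211/18208 = 0.01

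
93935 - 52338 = 41597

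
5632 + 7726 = 13358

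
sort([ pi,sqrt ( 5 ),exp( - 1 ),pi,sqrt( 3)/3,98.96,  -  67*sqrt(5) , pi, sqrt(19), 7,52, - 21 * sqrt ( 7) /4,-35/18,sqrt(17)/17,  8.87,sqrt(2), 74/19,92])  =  [- 67*sqrt( 5 ),-21*sqrt( 7 )/4, - 35/18,sqrt(17) /17,exp( - 1),sqrt(3)/3,sqrt(2 ) , sqrt ( 5) , pi,pi , pi,74/19 , sqrt(19), 7,8.87,52,92, 98.96] 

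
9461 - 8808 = 653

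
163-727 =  -564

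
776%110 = 6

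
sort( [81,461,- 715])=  [- 715 , 81  ,  461] 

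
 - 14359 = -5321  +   - 9038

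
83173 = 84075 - 902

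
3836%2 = 0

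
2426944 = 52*46672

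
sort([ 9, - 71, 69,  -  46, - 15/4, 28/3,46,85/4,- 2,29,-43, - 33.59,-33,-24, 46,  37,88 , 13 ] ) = [ - 71, - 46, - 43, - 33.59, - 33, - 24, - 15/4 , - 2,9,28/3,13, 85/4, 29, 37,  46,46,69,88 ]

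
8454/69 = 122+ 12/23=122.52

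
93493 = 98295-4802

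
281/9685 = 281/9685 = 0.03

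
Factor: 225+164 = 389= 389^1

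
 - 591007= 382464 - 973471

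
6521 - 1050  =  5471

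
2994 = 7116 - 4122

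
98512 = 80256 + 18256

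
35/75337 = 35/75337 =0.00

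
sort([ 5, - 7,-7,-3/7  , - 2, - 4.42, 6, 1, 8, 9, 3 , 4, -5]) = [ - 7, - 7, - 5, - 4.42, - 2,  -  3/7, 1 , 3, 4,5, 6, 8, 9] 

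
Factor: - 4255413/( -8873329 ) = 3^1 * 311^1*4561^1*8873329^( - 1 )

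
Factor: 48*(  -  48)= - 2^8 * 3^2 = - 2304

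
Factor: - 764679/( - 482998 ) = 2^( - 1 )*3^1*61^( - 1)*83^2*107^( - 1)= 20667/13054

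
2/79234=1/39617 = 0.00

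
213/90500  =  213/90500 = 0.00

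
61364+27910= 89274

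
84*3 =252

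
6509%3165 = 179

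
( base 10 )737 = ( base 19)20f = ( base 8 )1341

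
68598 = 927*74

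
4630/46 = 2315/23 = 100.65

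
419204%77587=31269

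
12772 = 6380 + 6392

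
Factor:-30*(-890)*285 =2^2*3^2 * 5^3*19^1*89^1 = 7609500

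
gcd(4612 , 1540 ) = 4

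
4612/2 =2306 =2306.00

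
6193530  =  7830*791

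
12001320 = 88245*136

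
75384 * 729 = 54954936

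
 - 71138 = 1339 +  - 72477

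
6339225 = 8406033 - 2066808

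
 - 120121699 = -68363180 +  - 51758519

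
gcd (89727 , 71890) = 1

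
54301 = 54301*1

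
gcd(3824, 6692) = 956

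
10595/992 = 10 + 675/992= 10.68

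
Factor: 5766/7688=3/4 = 2^(- 2)*3^1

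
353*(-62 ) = - 21886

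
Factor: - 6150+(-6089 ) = - 12239^1 = - 12239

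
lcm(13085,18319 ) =91595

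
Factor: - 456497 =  - 227^1*2011^1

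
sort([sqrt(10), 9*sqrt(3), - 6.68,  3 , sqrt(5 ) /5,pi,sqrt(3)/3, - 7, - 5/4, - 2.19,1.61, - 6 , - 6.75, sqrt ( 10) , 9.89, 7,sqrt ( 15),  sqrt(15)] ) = [-7, - 6.75, - 6.68, - 6, - 2.19,  -  5/4,sqrt( 5) /5,sqrt( 3)/3, 1.61 , 3,pi, sqrt(10), sqrt(10 ),sqrt( 15) , sqrt ( 15) , 7,9.89 , 9*sqrt( 3)]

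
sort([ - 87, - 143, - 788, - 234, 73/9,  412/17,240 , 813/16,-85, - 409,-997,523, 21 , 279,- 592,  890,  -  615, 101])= [ - 997, -788,-615, - 592, - 409,  -  234, - 143 , - 87, - 85, 73/9,21,412/17  ,  813/16, 101, 240,279,523, 890]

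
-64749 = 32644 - 97393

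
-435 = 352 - 787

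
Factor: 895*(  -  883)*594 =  - 469429290 = - 2^1*3^3 * 5^1 * 11^1*179^1  *  883^1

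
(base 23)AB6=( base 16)15ad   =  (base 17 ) 1237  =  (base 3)21121112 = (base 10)5549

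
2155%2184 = 2155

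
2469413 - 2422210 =47203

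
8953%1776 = 73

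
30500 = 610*50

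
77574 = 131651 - 54077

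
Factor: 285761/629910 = 2^( - 1)*3^( - 3)  *  5^( - 1)*7^1*2333^ ( - 1)*40823^1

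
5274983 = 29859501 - 24584518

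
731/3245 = 731/3245 = 0.23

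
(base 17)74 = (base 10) 123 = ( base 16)7B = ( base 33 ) 3o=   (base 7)234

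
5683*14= 79562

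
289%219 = 70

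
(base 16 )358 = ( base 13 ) 50b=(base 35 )OG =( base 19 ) 271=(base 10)856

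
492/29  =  16 + 28/29 = 16.97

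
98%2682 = 98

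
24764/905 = 24764/905 = 27.36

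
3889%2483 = 1406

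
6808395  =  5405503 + 1402892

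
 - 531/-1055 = 531/1055= 0.50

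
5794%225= 169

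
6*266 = 1596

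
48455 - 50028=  - 1573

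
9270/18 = 515 = 515.00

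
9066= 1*9066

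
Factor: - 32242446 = - 2^1 * 3^2*1791247^1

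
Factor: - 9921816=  - 2^3*3^2*137803^1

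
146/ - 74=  - 2 + 1/37  =  - 1.97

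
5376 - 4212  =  1164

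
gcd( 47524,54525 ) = 1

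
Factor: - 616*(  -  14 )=8624 = 2^4*7^2*11^1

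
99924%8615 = 5159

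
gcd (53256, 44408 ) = 56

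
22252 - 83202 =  - 60950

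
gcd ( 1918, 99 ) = 1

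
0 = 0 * 20860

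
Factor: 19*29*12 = 6612  =  2^2*3^1*19^1*29^1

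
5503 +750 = 6253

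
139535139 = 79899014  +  59636125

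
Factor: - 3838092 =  - 2^2*3^1*29^1*41^1*269^1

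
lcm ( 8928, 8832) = 821376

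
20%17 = 3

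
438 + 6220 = 6658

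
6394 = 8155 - 1761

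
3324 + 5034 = 8358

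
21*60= 1260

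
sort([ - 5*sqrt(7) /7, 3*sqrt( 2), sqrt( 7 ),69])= [  -  5*sqrt( 7)/7 , sqrt( 7), 3*sqrt(2), 69 ] 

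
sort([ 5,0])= [ 0, 5]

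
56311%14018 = 239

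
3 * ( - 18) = -54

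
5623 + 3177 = 8800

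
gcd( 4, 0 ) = 4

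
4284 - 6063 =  - 1779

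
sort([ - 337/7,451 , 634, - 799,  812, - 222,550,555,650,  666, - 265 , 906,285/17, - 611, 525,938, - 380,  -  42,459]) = [- 799, - 611,- 380,-265, -222, - 337/7,- 42,285/17,451, 459,525,550,555, 634, 650,666, 812,906,938 ]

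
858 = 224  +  634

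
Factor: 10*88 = 2^4*5^1*11^1 = 880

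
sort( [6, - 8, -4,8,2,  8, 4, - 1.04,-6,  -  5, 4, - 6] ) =[-8, - 6, - 6,- 5, - 4 , - 1.04,  2, 4, 4,6,8, 8 ] 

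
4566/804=761/134 = 5.68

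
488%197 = 94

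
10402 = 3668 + 6734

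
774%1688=774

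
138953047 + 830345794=969298841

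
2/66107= 2/66107 = 0.00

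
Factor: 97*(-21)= - 3^1*7^1*97^1  =  - 2037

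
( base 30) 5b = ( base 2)10100001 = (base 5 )1121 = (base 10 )161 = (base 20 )81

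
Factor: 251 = 251^1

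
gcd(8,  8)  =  8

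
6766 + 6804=13570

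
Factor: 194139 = 3^2 * 11^1 * 37^1*53^1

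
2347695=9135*257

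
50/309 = 50/309= 0.16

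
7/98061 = 7/98061 = 0.00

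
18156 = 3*6052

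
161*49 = 7889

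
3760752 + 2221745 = 5982497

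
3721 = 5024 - 1303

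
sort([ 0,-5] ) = [ -5, 0 ]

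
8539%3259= 2021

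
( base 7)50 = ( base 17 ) 21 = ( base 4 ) 203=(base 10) 35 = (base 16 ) 23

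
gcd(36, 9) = 9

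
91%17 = 6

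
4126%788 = 186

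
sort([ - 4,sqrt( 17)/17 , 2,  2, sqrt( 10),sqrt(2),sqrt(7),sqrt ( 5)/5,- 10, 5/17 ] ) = [ - 10,- 4,sqrt(17 )/17, 5/17,sqrt(5 ) /5,sqrt(2 ),2,2, sqrt(7),sqrt (10)]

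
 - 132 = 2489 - 2621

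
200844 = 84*2391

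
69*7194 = 496386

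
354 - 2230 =  -  1876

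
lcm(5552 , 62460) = 249840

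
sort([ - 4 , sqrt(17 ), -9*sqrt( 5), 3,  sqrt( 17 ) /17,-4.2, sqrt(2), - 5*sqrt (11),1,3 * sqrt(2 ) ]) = [-9*sqrt(5),-5*sqrt(11 ),-4.2 , - 4, sqrt( 17)/17,1,sqrt ( 2),3,sqrt (17), 3*sqrt( 2 ) ] 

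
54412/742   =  27206/371= 73.33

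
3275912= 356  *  9202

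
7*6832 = 47824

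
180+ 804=984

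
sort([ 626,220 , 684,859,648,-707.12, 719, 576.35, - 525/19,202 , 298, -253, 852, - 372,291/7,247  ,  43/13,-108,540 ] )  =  [ - 707.12, - 372, - 253 , - 108,-525/19,43/13, 291/7,202,220,247,298,540,576.35, 626,648,684,719,852, 859] 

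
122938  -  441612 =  - 318674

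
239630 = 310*773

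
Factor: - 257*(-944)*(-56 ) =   -  13586048  =  -2^7*7^1 * 59^1 *257^1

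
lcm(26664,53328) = 53328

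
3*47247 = 141741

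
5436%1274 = 340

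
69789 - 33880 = 35909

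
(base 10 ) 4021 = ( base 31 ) 45M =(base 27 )5dp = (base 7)14503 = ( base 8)7665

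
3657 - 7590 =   -  3933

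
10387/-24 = -10387/24 = - 432.79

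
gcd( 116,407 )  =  1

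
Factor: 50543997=3^1*7^1 * 421^1*5717^1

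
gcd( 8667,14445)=2889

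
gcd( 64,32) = 32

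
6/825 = 2/275 = 0.01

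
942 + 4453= 5395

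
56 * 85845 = 4807320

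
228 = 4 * 57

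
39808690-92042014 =  -  52233324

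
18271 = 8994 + 9277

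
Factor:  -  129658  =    -  2^1*241^1*269^1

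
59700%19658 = 726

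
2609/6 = 2609/6 = 434.83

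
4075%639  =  241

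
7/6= 7/6 = 1.17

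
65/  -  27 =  - 65/27 =-2.41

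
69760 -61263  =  8497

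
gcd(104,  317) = 1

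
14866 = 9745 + 5121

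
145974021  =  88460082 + 57513939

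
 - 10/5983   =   - 1  +  5973/5983 = -0.00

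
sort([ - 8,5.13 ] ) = [ - 8,5.13] 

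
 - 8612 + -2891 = - 11503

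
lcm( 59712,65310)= 2089920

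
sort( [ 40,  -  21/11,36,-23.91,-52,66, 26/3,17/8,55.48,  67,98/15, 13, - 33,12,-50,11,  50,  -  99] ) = [-99 ,-52,-50, - 33, -23.91, - 21/11,17/8, 98/15,26/3,11,  12,  13,36,40,50,55.48,66, 67]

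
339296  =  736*461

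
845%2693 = 845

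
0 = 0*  78051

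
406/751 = 406/751= 0.54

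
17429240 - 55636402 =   -  38207162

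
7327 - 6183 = 1144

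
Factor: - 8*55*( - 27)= 11880 = 2^3 * 3^3*5^1* 11^1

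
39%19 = 1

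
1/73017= 1/73017 = 0.00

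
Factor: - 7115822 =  - 2^1* 7^1*508273^1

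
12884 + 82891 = 95775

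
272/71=3 + 59/71=3.83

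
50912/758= 25456/379 = 67.17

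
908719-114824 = 793895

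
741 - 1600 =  - 859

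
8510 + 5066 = 13576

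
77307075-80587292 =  - 3280217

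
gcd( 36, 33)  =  3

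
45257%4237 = 2887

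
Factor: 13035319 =11^1 * 23^1 * 67^1*769^1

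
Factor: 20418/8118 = 3^( - 1)*11^( - 1)*83^1 = 83/33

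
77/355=77/355 = 0.22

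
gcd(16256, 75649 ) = 1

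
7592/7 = 7592/7 = 1084.57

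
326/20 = 16+3/10   =  16.30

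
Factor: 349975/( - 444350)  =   - 2^( - 1) * 8887^( - 1)*13999^1 =- 13999/17774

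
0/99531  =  0 = 0.00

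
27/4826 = 27/4826 =0.01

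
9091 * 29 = 263639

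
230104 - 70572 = 159532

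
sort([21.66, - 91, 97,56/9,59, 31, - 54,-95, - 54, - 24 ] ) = [ - 95, - 91, - 54,-54 , - 24,56/9,  21.66, 31, 59, 97]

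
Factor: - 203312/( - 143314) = 776/547 = 2^3 * 97^1*547^( - 1)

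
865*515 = 445475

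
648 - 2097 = -1449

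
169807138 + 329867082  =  499674220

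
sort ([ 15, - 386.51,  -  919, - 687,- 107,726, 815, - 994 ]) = [ - 994, - 919, - 687,-386.51,-107, 15,  726, 815]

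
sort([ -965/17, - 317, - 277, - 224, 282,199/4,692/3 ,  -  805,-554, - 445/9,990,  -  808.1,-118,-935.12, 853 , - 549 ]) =[ - 935.12, - 808.1,  -  805,  -  554, - 549,  -  317,-277, - 224, - 118, - 965/17,- 445/9, 199/4,692/3,282,853,990]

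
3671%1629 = 413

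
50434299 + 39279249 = 89713548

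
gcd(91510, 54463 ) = 1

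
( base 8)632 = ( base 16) 19A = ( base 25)ga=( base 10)410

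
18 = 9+9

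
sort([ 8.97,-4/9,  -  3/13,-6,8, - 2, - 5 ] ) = [  -  6, - 5, - 2, - 4/9, - 3/13, 8,8.97] 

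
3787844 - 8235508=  - 4447664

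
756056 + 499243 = 1255299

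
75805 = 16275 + 59530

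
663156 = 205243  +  457913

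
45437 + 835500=880937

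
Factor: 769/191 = 191^ (-1 )*769^1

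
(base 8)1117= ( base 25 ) NG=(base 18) 1EF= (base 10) 591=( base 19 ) 1c2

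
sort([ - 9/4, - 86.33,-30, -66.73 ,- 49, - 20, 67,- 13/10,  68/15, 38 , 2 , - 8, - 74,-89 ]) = [ - 89,-86.33,  -  74, - 66.73,-49, - 30, - 20, - 8, - 9/4, - 13/10, 2,  68/15, 38,67 ] 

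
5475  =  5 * 1095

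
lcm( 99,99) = 99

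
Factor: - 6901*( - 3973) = 29^1*67^1* 103^1*137^1 = 27417673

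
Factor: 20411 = 20411^1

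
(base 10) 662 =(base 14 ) 354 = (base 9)815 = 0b1010010110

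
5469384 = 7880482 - 2411098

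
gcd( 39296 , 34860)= 4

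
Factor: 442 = 2^1*13^1*17^1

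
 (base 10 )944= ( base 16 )3b0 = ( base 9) 1258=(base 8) 1660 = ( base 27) 17q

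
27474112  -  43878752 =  -16404640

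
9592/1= 9592=9592.00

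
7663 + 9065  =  16728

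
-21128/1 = - 21128 = - 21128.00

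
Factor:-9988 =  - 2^2*11^1 * 227^1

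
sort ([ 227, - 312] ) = [ - 312, 227 ]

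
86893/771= 112 + 541/771 = 112.70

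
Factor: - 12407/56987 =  - 7^ ( - 2)*19^1*653^1*1163^( - 1 ) 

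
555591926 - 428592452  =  126999474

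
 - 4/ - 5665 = 4/5665  =  0.00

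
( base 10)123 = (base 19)69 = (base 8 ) 173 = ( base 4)1323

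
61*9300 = 567300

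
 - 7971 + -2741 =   -  10712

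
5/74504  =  5/74504 = 0.00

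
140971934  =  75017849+65954085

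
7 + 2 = 9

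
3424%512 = 352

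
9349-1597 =7752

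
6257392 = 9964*628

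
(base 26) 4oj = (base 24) 5JB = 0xd13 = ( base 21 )7c8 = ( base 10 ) 3347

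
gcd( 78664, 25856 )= 8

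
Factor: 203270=2^1 * 5^1*20327^1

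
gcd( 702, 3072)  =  6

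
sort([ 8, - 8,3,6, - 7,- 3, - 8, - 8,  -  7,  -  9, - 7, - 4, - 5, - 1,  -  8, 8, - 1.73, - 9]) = [ - 9, - 9, - 8, - 8,-8, - 8, - 7 , - 7,  -  7,- 5, - 4, - 3, - 1.73,-1, 3, 6, 8, 8 ]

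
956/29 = 956/29 = 32.97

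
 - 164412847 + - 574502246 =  - 738915093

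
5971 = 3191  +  2780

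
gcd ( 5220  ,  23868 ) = 36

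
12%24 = 12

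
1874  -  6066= - 4192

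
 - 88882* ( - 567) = 50396094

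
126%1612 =126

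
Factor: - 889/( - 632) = 2^( - 3)*7^1 * 79^( - 1 ) * 127^1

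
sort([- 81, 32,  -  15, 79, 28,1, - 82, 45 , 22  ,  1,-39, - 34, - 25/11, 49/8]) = [  -  82 , - 81, - 39,  -  34,  -  15, - 25/11,1,  1, 49/8,  22, 28, 32, 45, 79]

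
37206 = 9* 4134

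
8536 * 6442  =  54988912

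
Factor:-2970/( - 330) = 3^2= 9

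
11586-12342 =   -  756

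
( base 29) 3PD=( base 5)101021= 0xcbd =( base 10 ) 3261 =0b110010111101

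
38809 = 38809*1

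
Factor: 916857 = 3^2*101873^1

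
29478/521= 29478/521 = 56.58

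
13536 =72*188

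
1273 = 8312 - 7039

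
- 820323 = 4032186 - 4852509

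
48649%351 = 211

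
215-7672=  - 7457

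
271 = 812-541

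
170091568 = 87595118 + 82496450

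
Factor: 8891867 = 17^1*19^1*27529^1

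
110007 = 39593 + 70414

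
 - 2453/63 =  - 2453/63 =- 38.94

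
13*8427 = 109551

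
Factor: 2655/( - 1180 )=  - 9/4 = - 2^( - 2)*3^2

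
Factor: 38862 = 2^1*3^2*17^1*127^1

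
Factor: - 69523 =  - 37^1*1879^1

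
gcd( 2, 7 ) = 1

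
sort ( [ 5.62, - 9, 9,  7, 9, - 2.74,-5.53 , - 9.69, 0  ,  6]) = [ - 9.69, - 9,  -  5.53,-2.74, 0,5.62, 6,  7, 9,9 ]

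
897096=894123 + 2973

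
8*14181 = 113448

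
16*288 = 4608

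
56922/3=18974 = 18974.00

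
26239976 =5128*5117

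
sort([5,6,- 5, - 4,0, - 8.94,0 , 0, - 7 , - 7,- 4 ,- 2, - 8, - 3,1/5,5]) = [ - 8.94, - 8,- 7, - 7, - 5, - 4, - 4, -3,-2, 0,0 , 0, 1/5,5,5, 6 ] 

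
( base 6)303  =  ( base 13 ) 87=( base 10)111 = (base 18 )63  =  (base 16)6f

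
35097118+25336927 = 60434045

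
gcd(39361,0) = 39361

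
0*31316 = 0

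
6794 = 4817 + 1977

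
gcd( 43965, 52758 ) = 8793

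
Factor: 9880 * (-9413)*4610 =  - 428732028400  =  -  2^4  *  5^2*13^1*19^1*461^1* 9413^1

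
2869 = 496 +2373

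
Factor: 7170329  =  59^1*121531^1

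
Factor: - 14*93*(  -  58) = 75516= 2^2*3^1*7^1*29^1*31^1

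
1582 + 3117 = 4699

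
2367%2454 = 2367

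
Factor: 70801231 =331^1*213901^1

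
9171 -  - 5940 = 15111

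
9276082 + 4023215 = 13299297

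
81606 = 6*13601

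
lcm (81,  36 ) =324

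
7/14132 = 7/14132 = 0.00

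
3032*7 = 21224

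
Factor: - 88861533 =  - 3^1*17^1* 1742383^1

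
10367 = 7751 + 2616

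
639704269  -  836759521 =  - 197055252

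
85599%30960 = 23679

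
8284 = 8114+170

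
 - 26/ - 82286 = 13/41143 = 0.00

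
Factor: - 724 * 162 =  - 2^3 * 3^4*181^1 = -117288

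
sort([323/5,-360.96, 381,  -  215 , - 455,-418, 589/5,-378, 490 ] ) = [ - 455, - 418  , - 378,  -  360.96,-215, 323/5,589/5,  381, 490] 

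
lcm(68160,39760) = 477120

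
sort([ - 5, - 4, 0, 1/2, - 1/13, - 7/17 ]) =[ - 5, - 4, - 7/17, - 1/13, 0 , 1/2 ]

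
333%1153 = 333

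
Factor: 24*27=648 = 2^3*3^4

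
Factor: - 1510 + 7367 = 5857=5857^1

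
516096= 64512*8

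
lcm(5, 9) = 45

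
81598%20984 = 18646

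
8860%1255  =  75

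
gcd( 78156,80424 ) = 36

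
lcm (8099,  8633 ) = 785603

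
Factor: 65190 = 2^1*3^1*5^1*41^1*53^1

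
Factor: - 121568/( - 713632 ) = 131/769 = 131^1*769^( - 1 ) 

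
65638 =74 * 887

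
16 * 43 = 688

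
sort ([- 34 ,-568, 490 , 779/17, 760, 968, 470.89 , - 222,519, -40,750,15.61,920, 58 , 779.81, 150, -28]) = [ - 568, - 222 ,  -  40, - 34, - 28,15.61,779/17, 58, 150,470.89, 490, 519, 750 , 760,779.81, 920, 968 ]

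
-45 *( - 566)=25470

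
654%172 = 138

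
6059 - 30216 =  - 24157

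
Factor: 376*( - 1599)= - 2^3*3^1*13^1*41^1*47^1 = - 601224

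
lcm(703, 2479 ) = 47101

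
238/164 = 1 + 37/82 = 1.45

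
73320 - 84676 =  - 11356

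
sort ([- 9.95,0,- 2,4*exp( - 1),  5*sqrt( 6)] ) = [ - 9.95, - 2 , 0,4*exp(-1),5*sqrt ( 6 )] 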